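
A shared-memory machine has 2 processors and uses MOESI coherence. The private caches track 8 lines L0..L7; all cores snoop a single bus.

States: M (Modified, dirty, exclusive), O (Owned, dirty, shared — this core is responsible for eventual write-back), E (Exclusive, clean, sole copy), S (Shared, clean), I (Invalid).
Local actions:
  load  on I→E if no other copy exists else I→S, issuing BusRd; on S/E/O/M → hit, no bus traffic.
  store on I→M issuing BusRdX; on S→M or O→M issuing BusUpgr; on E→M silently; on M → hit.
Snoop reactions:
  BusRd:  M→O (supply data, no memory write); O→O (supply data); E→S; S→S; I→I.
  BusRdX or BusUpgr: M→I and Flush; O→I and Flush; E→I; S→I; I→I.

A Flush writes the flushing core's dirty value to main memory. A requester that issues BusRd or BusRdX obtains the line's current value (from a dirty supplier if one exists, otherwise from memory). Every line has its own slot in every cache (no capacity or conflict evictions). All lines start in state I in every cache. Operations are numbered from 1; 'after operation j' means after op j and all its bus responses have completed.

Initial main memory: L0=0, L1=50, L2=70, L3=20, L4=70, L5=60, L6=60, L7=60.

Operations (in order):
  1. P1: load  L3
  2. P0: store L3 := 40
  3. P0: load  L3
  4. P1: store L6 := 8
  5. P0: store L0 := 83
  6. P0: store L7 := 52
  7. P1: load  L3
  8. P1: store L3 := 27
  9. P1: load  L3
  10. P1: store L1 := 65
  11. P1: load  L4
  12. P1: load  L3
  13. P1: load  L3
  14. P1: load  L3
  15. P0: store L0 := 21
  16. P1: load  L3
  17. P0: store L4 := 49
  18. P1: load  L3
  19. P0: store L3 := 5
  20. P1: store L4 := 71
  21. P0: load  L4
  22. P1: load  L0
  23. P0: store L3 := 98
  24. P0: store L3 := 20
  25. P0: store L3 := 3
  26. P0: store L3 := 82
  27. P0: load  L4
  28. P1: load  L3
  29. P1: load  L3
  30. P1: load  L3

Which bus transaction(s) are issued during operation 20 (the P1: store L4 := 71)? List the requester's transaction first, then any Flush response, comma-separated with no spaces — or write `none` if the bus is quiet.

bus = BusRdX,Flush

1. P1: load  L3  bus=[BusRd]  L3: P0=I P1=E  mem[L3]=20
2. P0: store L3 := 40  bus=[BusRdX]  L3: P0=M P1=I  mem[L3]=20
3. P0: load  L3  bus=[-]  L3: P0=M P1=I  mem[L3]=20
4. P1: store L6 := 8  bus=[BusRdX]  L6: P0=I P1=M  mem[L6]=60
5. P0: store L0 := 83  bus=[BusRdX]  L0: P0=M P1=I  mem[L0]=0
6. P0: store L7 := 52  bus=[BusRdX]  L7: P0=M P1=I  mem[L7]=60
7. P1: load  L3  bus=[BusRd]  L3: P0=O P1=S  mem[L3]=20
8. P1: store L3 := 27  bus=[BusUpgr,Flush]  L3: P0=I P1=M  mem[L3]=40
9. P1: load  L3  bus=[-]  L3: P0=I P1=M  mem[L3]=40
10. P1: store L1 := 65  bus=[BusRdX]  L1: P0=I P1=M  mem[L1]=50
11. P1: load  L4  bus=[BusRd]  L4: P0=I P1=E  mem[L4]=70
12. P1: load  L3  bus=[-]  L3: P0=I P1=M  mem[L3]=40
13. P1: load  L3  bus=[-]  L3: P0=I P1=M  mem[L3]=40
14. P1: load  L3  bus=[-]  L3: P0=I P1=M  mem[L3]=40
15. P0: store L0 := 21  bus=[-]  L0: P0=M P1=I  mem[L0]=0
16. P1: load  L3  bus=[-]  L3: P0=I P1=M  mem[L3]=40
17. P0: store L4 := 49  bus=[BusRdX]  L4: P0=M P1=I  mem[L4]=70
18. P1: load  L3  bus=[-]  L3: P0=I P1=M  mem[L3]=40
19. P0: store L3 := 5  bus=[BusRdX,Flush]  L3: P0=M P1=I  mem[L3]=27
20. P1: store L4 := 71  bus=[BusRdX,Flush]  L4: P0=I P1=M  mem[L4]=49
21. P0: load  L4  bus=[BusRd]  L4: P0=S P1=O  mem[L4]=49
22. P1: load  L0  bus=[BusRd]  L0: P0=O P1=S  mem[L0]=0
23. P0: store L3 := 98  bus=[-]  L3: P0=M P1=I  mem[L3]=27
24. P0: store L3 := 20  bus=[-]  L3: P0=M P1=I  mem[L3]=27
25. P0: store L3 := 3  bus=[-]  L3: P0=M P1=I  mem[L3]=27
26. P0: store L3 := 82  bus=[-]  L3: P0=M P1=I  mem[L3]=27
27. P0: load  L4  bus=[-]  L4: P0=S P1=O  mem[L4]=49
28. P1: load  L3  bus=[BusRd]  L3: P0=O P1=S  mem[L3]=27
29. P1: load  L3  bus=[-]  L3: P0=O P1=S  mem[L3]=27
30. P1: load  L3  bus=[-]  L3: P0=O P1=S  mem[L3]=27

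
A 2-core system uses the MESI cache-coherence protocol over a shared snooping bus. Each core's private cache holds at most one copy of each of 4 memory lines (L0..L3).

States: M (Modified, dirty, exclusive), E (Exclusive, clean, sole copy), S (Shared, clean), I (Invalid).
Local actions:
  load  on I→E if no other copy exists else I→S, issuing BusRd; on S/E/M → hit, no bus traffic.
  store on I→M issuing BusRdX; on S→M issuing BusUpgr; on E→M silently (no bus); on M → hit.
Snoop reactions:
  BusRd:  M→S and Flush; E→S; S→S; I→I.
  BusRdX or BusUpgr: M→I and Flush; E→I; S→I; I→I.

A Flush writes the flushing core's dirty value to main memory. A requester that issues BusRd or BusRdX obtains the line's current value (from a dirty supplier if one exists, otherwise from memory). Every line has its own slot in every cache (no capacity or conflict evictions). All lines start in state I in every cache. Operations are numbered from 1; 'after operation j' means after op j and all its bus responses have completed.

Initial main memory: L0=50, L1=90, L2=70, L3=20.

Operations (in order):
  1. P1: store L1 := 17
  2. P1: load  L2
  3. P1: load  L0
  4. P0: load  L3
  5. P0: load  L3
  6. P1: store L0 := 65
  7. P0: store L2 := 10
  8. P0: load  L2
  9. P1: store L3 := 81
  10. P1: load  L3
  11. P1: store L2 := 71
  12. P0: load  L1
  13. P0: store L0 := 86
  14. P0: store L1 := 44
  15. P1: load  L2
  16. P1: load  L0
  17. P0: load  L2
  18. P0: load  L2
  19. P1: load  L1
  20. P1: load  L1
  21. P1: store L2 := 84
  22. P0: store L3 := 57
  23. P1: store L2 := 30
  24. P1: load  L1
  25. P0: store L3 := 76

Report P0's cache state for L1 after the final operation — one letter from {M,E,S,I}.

  op1 P1: store L1 := 17 → I/M on L1; bus BusRdX; mem=90
  op2 P1: load  L2 → I/E on L2; bus BusRd; mem=70
  op3 P1: load  L0 → I/E on L0; bus BusRd; mem=50
  op4 P0: load  L3 → E/I on L3; bus BusRd; mem=20
  op5 P0: load  L3 → E/I on L3; bus (none); mem=20
  op6 P1: store L0 := 65 → I/M on L0; bus (none); mem=50
  op7 P0: store L2 := 10 → M/I on L2; bus BusRdX; mem=70
  op8 P0: load  L2 → M/I on L2; bus (none); mem=70
  op9 P1: store L3 := 81 → I/M on L3; bus BusRdX; mem=20
  op10 P1: load  L3 → I/M on L3; bus (none); mem=20
  op11 P1: store L2 := 71 → I/M on L2; bus BusRdX Flush; mem=10
  op12 P0: load  L1 → S/S on L1; bus BusRd Flush; mem=17
  op13 P0: store L0 := 86 → M/I on L0; bus BusRdX Flush; mem=65
  op14 P0: store L1 := 44 → M/I on L1; bus BusUpgr; mem=17
  op15 P1: load  L2 → I/M on L2; bus (none); mem=10
  op16 P1: load  L0 → S/S on L0; bus BusRd Flush; mem=86
  op17 P0: load  L2 → S/S on L2; bus BusRd Flush; mem=71
  op18 P0: load  L2 → S/S on L2; bus (none); mem=71
  op19 P1: load  L1 → S/S on L1; bus BusRd Flush; mem=44
  op20 P1: load  L1 → S/S on L1; bus (none); mem=44
  op21 P1: store L2 := 84 → I/M on L2; bus BusUpgr; mem=71
  op22 P0: store L3 := 57 → M/I on L3; bus BusRdX Flush; mem=81
  op23 P1: store L2 := 30 → I/M on L2; bus (none); mem=71
  op24 P1: load  L1 → S/S on L1; bus (none); mem=44
  op25 P0: store L3 := 76 → M/I on L3; bus (none); mem=81

state = S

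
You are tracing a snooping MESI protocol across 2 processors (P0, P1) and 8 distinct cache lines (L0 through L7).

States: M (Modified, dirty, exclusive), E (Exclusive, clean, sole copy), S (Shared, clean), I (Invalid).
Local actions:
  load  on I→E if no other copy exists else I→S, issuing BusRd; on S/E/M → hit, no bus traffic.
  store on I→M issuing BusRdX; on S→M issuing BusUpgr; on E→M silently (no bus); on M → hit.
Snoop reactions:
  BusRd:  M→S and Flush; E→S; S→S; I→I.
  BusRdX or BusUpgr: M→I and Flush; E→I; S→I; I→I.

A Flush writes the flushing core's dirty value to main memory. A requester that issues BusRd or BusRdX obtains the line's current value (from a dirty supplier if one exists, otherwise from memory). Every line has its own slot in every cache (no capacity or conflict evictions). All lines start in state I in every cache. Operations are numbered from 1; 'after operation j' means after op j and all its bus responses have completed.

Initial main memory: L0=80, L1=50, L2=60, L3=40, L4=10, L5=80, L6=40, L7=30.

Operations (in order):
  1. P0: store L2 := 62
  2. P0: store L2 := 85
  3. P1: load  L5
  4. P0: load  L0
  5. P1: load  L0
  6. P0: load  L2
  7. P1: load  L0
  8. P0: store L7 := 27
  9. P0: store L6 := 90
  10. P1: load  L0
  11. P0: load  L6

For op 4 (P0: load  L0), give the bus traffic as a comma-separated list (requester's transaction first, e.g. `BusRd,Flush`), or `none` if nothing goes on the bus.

[1] P0: store L2 := 62 | P0:M(62), P1:I | bus: BusRdX
[2] P0: store L2 := 85 | P0:M(85), P1:I | bus: none
[3] P1: load  L5 | P0:I, P1:E(80) | bus: BusRd
[4] P0: load  L0 | P0:E(80), P1:I | bus: BusRd
[5] P1: load  L0 | P0:S(80), P1:S(80) | bus: BusRd
[6] P0: load  L2 | P0:M(85), P1:I | bus: none
[7] P1: load  L0 | P0:S(80), P1:S(80) | bus: none
[8] P0: store L7 := 27 | P0:M(27), P1:I | bus: BusRdX
[9] P0: store L6 := 90 | P0:M(90), P1:I | bus: BusRdX
[10] P1: load  L0 | P0:S(80), P1:S(80) | bus: none
[11] P0: load  L6 | P0:M(90), P1:I | bus: none

bus = BusRd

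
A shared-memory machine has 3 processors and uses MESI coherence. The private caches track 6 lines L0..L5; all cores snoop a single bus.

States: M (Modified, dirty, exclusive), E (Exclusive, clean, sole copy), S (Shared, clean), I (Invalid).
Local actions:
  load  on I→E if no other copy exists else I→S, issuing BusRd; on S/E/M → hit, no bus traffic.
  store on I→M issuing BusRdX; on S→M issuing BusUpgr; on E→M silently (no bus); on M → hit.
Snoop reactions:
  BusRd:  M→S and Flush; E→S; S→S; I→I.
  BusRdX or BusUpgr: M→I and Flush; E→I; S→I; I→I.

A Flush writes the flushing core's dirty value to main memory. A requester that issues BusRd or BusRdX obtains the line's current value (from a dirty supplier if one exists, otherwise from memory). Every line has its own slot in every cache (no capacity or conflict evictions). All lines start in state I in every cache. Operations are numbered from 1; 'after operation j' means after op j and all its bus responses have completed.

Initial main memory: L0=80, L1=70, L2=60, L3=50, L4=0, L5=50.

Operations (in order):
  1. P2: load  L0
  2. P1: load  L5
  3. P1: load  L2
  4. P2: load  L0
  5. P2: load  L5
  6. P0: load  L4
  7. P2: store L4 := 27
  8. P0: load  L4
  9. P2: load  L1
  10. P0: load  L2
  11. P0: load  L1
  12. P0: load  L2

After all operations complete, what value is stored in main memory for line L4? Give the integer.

memory[L4] = 27

  op1 P2: load  L0 → I/I/E on L0; bus BusRd; mem=80
  op2 P1: load  L5 → I/E/I on L5; bus BusRd; mem=50
  op3 P1: load  L2 → I/E/I on L2; bus BusRd; mem=60
  op4 P2: load  L0 → I/I/E on L0; bus (none); mem=80
  op5 P2: load  L5 → I/S/S on L5; bus BusRd; mem=50
  op6 P0: load  L4 → E/I/I on L4; bus BusRd; mem=0
  op7 P2: store L4 := 27 → I/I/M on L4; bus BusRdX; mem=0
  op8 P0: load  L4 → S/I/S on L4; bus BusRd Flush; mem=27
  op9 P2: load  L1 → I/I/E on L1; bus BusRd; mem=70
  op10 P0: load  L2 → S/S/I on L2; bus BusRd; mem=60
  op11 P0: load  L1 → S/I/S on L1; bus BusRd; mem=70
  op12 P0: load  L2 → S/S/I on L2; bus (none); mem=60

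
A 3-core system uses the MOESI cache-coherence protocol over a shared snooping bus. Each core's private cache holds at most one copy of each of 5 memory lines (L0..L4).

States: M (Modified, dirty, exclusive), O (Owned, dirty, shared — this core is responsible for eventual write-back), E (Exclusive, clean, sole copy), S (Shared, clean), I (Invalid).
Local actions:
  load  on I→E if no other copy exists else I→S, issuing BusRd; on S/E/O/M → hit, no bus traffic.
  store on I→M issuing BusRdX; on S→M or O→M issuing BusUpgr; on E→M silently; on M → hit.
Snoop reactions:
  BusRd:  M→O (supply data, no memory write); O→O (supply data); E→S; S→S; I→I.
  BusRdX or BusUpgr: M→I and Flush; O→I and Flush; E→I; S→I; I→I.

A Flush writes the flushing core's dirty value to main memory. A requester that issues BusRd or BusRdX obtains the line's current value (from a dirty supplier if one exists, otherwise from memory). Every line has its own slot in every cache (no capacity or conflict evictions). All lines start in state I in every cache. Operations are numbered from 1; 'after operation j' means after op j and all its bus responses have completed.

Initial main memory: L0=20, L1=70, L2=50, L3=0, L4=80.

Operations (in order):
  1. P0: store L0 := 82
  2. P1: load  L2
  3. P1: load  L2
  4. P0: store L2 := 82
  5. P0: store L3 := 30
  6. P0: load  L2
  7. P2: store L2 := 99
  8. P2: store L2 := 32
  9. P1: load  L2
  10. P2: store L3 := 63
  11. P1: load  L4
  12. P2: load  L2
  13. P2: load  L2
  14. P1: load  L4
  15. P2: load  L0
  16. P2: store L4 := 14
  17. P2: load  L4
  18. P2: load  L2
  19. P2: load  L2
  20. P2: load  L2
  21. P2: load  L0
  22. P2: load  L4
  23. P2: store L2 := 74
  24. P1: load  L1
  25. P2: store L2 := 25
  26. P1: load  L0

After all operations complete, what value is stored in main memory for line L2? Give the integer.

memory[L2] = 82

step 1: P0: store L0 := 82  ⟶  MII  (L0)  txn=BusRdX  M[L0]=20
step 2: P1: load  L2  ⟶  IEI  (L2)  txn=BusRd  M[L2]=50
step 3: P1: load  L2  ⟶  IEI  (L2)  txn=∅  M[L2]=50
step 4: P0: store L2 := 82  ⟶  MII  (L2)  txn=BusRdX  M[L2]=50
step 5: P0: store L3 := 30  ⟶  MII  (L3)  txn=BusRdX  M[L3]=0
step 6: P0: load  L2  ⟶  MII  (L2)  txn=∅  M[L2]=50
step 7: P2: store L2 := 99  ⟶  IIM  (L2)  txn=BusRdX+Flush  M[L2]=82
step 8: P2: store L2 := 32  ⟶  IIM  (L2)  txn=∅  M[L2]=82
step 9: P1: load  L2  ⟶  ISO  (L2)  txn=BusRd  M[L2]=82
step 10: P2: store L3 := 63  ⟶  IIM  (L3)  txn=BusRdX+Flush  M[L3]=30
step 11: P1: load  L4  ⟶  IEI  (L4)  txn=BusRd  M[L4]=80
step 12: P2: load  L2  ⟶  ISO  (L2)  txn=∅  M[L2]=82
step 13: P2: load  L2  ⟶  ISO  (L2)  txn=∅  M[L2]=82
step 14: P1: load  L4  ⟶  IEI  (L4)  txn=∅  M[L4]=80
step 15: P2: load  L0  ⟶  OIS  (L0)  txn=BusRd  M[L0]=20
step 16: P2: store L4 := 14  ⟶  IIM  (L4)  txn=BusRdX  M[L4]=80
step 17: P2: load  L4  ⟶  IIM  (L4)  txn=∅  M[L4]=80
step 18: P2: load  L2  ⟶  ISO  (L2)  txn=∅  M[L2]=82
step 19: P2: load  L2  ⟶  ISO  (L2)  txn=∅  M[L2]=82
step 20: P2: load  L2  ⟶  ISO  (L2)  txn=∅  M[L2]=82
step 21: P2: load  L0  ⟶  OIS  (L0)  txn=∅  M[L0]=20
step 22: P2: load  L4  ⟶  IIM  (L4)  txn=∅  M[L4]=80
step 23: P2: store L2 := 74  ⟶  IIM  (L2)  txn=BusUpgr  M[L2]=82
step 24: P1: load  L1  ⟶  IEI  (L1)  txn=BusRd  M[L1]=70
step 25: P2: store L2 := 25  ⟶  IIM  (L2)  txn=∅  M[L2]=82
step 26: P1: load  L0  ⟶  OSS  (L0)  txn=BusRd  M[L0]=20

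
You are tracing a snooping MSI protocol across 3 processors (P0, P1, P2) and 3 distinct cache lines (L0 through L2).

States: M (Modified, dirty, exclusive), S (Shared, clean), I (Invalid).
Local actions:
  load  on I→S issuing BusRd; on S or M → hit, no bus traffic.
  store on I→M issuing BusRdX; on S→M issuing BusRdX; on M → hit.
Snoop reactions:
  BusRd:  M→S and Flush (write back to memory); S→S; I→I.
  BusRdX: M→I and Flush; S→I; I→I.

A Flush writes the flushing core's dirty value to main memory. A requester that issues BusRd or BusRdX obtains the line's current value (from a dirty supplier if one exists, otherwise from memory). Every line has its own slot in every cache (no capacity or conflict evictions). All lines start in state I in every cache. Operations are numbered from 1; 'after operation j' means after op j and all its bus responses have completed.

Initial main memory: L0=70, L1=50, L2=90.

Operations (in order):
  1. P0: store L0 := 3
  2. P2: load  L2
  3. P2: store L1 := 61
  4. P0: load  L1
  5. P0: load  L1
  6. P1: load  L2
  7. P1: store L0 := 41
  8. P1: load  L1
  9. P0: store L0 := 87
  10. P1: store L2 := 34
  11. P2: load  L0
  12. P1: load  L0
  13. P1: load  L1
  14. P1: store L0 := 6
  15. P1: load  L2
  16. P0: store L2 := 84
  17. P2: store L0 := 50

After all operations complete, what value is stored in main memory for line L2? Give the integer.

[1] P0: store L0 := 3 | P0:M(3), P1:I, P2:I | bus: BusRdX
[2] P2: load  L2 | P0:I, P1:I, P2:S(90) | bus: BusRd
[3] P2: store L1 := 61 | P0:I, P1:I, P2:M(61) | bus: BusRdX
[4] P0: load  L1 | P0:S(61), P1:I, P2:S(61) | bus: BusRd,Flush
[5] P0: load  L1 | P0:S(61), P1:I, P2:S(61) | bus: none
[6] P1: load  L2 | P0:I, P1:S(90), P2:S(90) | bus: BusRd
[7] P1: store L0 := 41 | P0:I, P1:M(41), P2:I | bus: BusRdX,Flush
[8] P1: load  L1 | P0:S(61), P1:S(61), P2:S(61) | bus: BusRd
[9] P0: store L0 := 87 | P0:M(87), P1:I, P2:I | bus: BusRdX,Flush
[10] P1: store L2 := 34 | P0:I, P1:M(34), P2:I | bus: BusRdX
[11] P2: load  L0 | P0:S(87), P1:I, P2:S(87) | bus: BusRd,Flush
[12] P1: load  L0 | P0:S(87), P1:S(87), P2:S(87) | bus: BusRd
[13] P1: load  L1 | P0:S(61), P1:S(61), P2:S(61) | bus: none
[14] P1: store L0 := 6 | P0:I, P1:M(6), P2:I | bus: BusRdX
[15] P1: load  L2 | P0:I, P1:M(34), P2:I | bus: none
[16] P0: store L2 := 84 | P0:M(84), P1:I, P2:I | bus: BusRdX,Flush
[17] P2: store L0 := 50 | P0:I, P1:I, P2:M(50) | bus: BusRdX,Flush

memory[L2] = 34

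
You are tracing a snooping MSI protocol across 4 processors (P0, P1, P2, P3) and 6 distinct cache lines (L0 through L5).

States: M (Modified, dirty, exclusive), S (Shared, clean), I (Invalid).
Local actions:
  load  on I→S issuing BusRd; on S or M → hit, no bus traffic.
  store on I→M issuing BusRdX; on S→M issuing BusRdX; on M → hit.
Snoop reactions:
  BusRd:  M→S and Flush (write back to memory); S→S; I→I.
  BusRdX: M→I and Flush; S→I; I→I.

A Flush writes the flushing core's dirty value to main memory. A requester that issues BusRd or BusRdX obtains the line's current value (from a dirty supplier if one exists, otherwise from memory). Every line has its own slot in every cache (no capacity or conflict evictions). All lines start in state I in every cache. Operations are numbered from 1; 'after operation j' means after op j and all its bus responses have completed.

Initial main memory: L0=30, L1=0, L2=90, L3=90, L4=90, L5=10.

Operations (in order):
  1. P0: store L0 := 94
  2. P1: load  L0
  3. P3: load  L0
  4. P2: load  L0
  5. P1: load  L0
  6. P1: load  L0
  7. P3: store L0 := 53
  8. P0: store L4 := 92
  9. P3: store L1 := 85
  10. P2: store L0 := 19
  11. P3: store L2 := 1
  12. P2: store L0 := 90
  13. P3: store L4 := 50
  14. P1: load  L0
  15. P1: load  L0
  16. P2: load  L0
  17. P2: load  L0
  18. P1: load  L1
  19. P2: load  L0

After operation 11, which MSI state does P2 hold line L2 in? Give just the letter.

state = I

[1] P0: store L0 := 94 | P0:M(94), P1:I, P2:I, P3:I | bus: BusRdX
[2] P1: load  L0 | P0:S(94), P1:S(94), P2:I, P3:I | bus: BusRd,Flush
[3] P3: load  L0 | P0:S(94), P1:S(94), P2:I, P3:S(94) | bus: BusRd
[4] P2: load  L0 | P0:S(94), P1:S(94), P2:S(94), P3:S(94) | bus: BusRd
[5] P1: load  L0 | P0:S(94), P1:S(94), P2:S(94), P3:S(94) | bus: none
[6] P1: load  L0 | P0:S(94), P1:S(94), P2:S(94), P3:S(94) | bus: none
[7] P3: store L0 := 53 | P0:I, P1:I, P2:I, P3:M(53) | bus: BusRdX
[8] P0: store L4 := 92 | P0:M(92), P1:I, P2:I, P3:I | bus: BusRdX
[9] P3: store L1 := 85 | P0:I, P1:I, P2:I, P3:M(85) | bus: BusRdX
[10] P2: store L0 := 19 | P0:I, P1:I, P2:M(19), P3:I | bus: BusRdX,Flush
[11] P3: store L2 := 1 | P0:I, P1:I, P2:I, P3:M(1) | bus: BusRdX
[12] P2: store L0 := 90 | P0:I, P1:I, P2:M(90), P3:I | bus: none
[13] P3: store L4 := 50 | P0:I, P1:I, P2:I, P3:M(50) | bus: BusRdX,Flush
[14] P1: load  L0 | P0:I, P1:S(90), P2:S(90), P3:I | bus: BusRd,Flush
[15] P1: load  L0 | P0:I, P1:S(90), P2:S(90), P3:I | bus: none
[16] P2: load  L0 | P0:I, P1:S(90), P2:S(90), P3:I | bus: none
[17] P2: load  L0 | P0:I, P1:S(90), P2:S(90), P3:I | bus: none
[18] P1: load  L1 | P0:I, P1:S(85), P2:I, P3:S(85) | bus: BusRd,Flush
[19] P2: load  L0 | P0:I, P1:S(90), P2:S(90), P3:I | bus: none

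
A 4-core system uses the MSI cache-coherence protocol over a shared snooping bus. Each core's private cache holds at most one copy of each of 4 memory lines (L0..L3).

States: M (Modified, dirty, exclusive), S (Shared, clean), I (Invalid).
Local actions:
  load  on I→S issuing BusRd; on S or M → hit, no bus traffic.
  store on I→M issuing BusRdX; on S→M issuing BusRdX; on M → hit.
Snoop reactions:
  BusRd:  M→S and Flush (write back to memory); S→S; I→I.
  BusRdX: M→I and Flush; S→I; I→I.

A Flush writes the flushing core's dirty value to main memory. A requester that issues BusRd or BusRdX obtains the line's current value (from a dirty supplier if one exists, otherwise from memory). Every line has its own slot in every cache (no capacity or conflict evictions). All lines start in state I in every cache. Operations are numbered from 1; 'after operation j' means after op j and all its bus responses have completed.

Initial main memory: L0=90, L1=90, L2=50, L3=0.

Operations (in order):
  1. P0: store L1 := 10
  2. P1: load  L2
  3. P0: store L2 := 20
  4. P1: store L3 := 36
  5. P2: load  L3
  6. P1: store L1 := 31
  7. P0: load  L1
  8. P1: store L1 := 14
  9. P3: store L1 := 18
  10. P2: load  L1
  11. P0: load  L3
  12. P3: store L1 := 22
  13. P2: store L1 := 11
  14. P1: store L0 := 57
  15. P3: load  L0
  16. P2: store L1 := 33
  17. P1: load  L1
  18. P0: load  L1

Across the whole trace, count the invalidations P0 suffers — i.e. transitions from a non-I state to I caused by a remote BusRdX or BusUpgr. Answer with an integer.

  op1 P0: store L1 := 10 → M/I/I/I on L1; bus BusRdX; mem=90
  op2 P1: load  L2 → I/S/I/I on L2; bus BusRd; mem=50
  op3 P0: store L2 := 20 → M/I/I/I on L2; bus BusRdX; mem=50
  op4 P1: store L3 := 36 → I/M/I/I on L3; bus BusRdX; mem=0
  op5 P2: load  L3 → I/S/S/I on L3; bus BusRd Flush; mem=36
  op6 P1: store L1 := 31 → I/M/I/I on L1; bus BusRdX Flush; mem=10
  op7 P0: load  L1 → S/S/I/I on L1; bus BusRd Flush; mem=31
  op8 P1: store L1 := 14 → I/M/I/I on L1; bus BusRdX; mem=31
  op9 P3: store L1 := 18 → I/I/I/M on L1; bus BusRdX Flush; mem=14
  op10 P2: load  L1 → I/I/S/S on L1; bus BusRd Flush; mem=18
  op11 P0: load  L3 → S/S/S/I on L3; bus BusRd; mem=36
  op12 P3: store L1 := 22 → I/I/I/M on L1; bus BusRdX; mem=18
  op13 P2: store L1 := 11 → I/I/M/I on L1; bus BusRdX Flush; mem=22
  op14 P1: store L0 := 57 → I/M/I/I on L0; bus BusRdX; mem=90
  op15 P3: load  L0 → I/S/I/S on L0; bus BusRd Flush; mem=57
  op16 P2: store L1 := 33 → I/I/M/I on L1; bus (none); mem=22
  op17 P1: load  L1 → I/S/S/I on L1; bus BusRd Flush; mem=33
  op18 P0: load  L1 → S/S/S/I on L1; bus BusRd; mem=33

invalidations = 2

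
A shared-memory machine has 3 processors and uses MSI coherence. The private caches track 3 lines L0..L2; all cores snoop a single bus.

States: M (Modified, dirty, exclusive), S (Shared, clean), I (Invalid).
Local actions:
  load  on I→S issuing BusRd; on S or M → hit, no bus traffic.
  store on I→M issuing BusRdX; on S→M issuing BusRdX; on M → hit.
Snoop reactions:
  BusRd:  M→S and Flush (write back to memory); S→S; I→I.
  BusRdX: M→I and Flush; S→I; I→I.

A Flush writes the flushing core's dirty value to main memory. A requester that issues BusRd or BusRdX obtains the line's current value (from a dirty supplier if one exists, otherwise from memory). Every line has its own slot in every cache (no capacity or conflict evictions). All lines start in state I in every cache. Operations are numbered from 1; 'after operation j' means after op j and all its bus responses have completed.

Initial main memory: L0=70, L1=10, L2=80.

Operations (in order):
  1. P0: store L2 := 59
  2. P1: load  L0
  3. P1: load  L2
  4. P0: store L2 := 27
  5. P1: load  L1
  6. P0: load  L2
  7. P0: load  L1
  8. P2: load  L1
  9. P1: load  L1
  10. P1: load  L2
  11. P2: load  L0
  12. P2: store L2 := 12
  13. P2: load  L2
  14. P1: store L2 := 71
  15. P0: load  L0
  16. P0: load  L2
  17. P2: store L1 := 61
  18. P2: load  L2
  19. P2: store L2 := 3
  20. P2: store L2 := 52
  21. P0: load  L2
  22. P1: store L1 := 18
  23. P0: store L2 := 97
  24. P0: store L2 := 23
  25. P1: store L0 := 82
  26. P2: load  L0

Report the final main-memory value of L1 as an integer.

memory[L1] = 61

1. P0: store L2 := 59  bus=[BusRdX]  L2: P0=M P1=I P2=I  mem[L2]=80
2. P1: load  L0  bus=[BusRd]  L0: P0=I P1=S P2=I  mem[L0]=70
3. P1: load  L2  bus=[BusRd,Flush]  L2: P0=S P1=S P2=I  mem[L2]=59
4. P0: store L2 := 27  bus=[BusRdX]  L2: P0=M P1=I P2=I  mem[L2]=59
5. P1: load  L1  bus=[BusRd]  L1: P0=I P1=S P2=I  mem[L1]=10
6. P0: load  L2  bus=[-]  L2: P0=M P1=I P2=I  mem[L2]=59
7. P0: load  L1  bus=[BusRd]  L1: P0=S P1=S P2=I  mem[L1]=10
8. P2: load  L1  bus=[BusRd]  L1: P0=S P1=S P2=S  mem[L1]=10
9. P1: load  L1  bus=[-]  L1: P0=S P1=S P2=S  mem[L1]=10
10. P1: load  L2  bus=[BusRd,Flush]  L2: P0=S P1=S P2=I  mem[L2]=27
11. P2: load  L0  bus=[BusRd]  L0: P0=I P1=S P2=S  mem[L0]=70
12. P2: store L2 := 12  bus=[BusRdX]  L2: P0=I P1=I P2=M  mem[L2]=27
13. P2: load  L2  bus=[-]  L2: P0=I P1=I P2=M  mem[L2]=27
14. P1: store L2 := 71  bus=[BusRdX,Flush]  L2: P0=I P1=M P2=I  mem[L2]=12
15. P0: load  L0  bus=[BusRd]  L0: P0=S P1=S P2=S  mem[L0]=70
16. P0: load  L2  bus=[BusRd,Flush]  L2: P0=S P1=S P2=I  mem[L2]=71
17. P2: store L1 := 61  bus=[BusRdX]  L1: P0=I P1=I P2=M  mem[L1]=10
18. P2: load  L2  bus=[BusRd]  L2: P0=S P1=S P2=S  mem[L2]=71
19. P2: store L2 := 3  bus=[BusRdX]  L2: P0=I P1=I P2=M  mem[L2]=71
20. P2: store L2 := 52  bus=[-]  L2: P0=I P1=I P2=M  mem[L2]=71
21. P0: load  L2  bus=[BusRd,Flush]  L2: P0=S P1=I P2=S  mem[L2]=52
22. P1: store L1 := 18  bus=[BusRdX,Flush]  L1: P0=I P1=M P2=I  mem[L1]=61
23. P0: store L2 := 97  bus=[BusRdX]  L2: P0=M P1=I P2=I  mem[L2]=52
24. P0: store L2 := 23  bus=[-]  L2: P0=M P1=I P2=I  mem[L2]=52
25. P1: store L0 := 82  bus=[BusRdX]  L0: P0=I P1=M P2=I  mem[L0]=70
26. P2: load  L0  bus=[BusRd,Flush]  L0: P0=I P1=S P2=S  mem[L0]=82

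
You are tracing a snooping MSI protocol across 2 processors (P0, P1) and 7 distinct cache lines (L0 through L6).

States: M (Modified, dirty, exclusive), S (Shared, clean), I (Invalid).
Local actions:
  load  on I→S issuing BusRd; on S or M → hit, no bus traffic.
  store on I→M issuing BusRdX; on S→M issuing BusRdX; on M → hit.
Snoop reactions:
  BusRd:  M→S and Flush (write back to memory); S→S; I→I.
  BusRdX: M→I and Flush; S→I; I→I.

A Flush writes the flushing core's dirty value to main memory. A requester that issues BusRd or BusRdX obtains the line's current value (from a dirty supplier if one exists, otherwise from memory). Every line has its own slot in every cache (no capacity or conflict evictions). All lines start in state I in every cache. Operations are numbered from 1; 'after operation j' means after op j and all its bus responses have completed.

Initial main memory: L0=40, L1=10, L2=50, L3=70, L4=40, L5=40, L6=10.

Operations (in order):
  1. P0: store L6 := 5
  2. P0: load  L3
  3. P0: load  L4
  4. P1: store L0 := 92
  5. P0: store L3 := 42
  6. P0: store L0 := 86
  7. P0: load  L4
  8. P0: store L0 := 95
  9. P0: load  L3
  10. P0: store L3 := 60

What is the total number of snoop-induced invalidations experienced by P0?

step 1: P0: store L6 := 5  ⟶  MI  (L6)  txn=BusRdX  M[L6]=10
step 2: P0: load  L3  ⟶  SI  (L3)  txn=BusRd  M[L3]=70
step 3: P0: load  L4  ⟶  SI  (L4)  txn=BusRd  M[L4]=40
step 4: P1: store L0 := 92  ⟶  IM  (L0)  txn=BusRdX  M[L0]=40
step 5: P0: store L3 := 42  ⟶  MI  (L3)  txn=BusRdX  M[L3]=70
step 6: P0: store L0 := 86  ⟶  MI  (L0)  txn=BusRdX+Flush  M[L0]=92
step 7: P0: load  L4  ⟶  SI  (L4)  txn=∅  M[L4]=40
step 8: P0: store L0 := 95  ⟶  MI  (L0)  txn=∅  M[L0]=92
step 9: P0: load  L3  ⟶  MI  (L3)  txn=∅  M[L3]=70
step 10: P0: store L3 := 60  ⟶  MI  (L3)  txn=∅  M[L3]=70

invalidations = 0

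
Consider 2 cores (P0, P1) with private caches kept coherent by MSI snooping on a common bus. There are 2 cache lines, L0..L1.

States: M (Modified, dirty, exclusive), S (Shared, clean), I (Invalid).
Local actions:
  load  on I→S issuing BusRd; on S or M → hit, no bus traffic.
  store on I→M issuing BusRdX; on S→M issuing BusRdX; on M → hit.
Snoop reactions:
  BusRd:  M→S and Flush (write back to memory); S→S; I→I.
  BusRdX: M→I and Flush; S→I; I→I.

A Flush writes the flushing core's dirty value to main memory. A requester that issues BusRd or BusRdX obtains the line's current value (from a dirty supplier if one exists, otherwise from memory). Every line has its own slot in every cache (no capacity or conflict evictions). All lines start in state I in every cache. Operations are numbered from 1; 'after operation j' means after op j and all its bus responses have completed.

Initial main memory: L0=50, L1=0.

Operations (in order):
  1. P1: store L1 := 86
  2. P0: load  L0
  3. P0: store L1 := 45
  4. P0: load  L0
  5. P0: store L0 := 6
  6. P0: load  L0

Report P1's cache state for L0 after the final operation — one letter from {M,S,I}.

[1] P1: store L1 := 86 | P0:I, P1:M(86) | bus: BusRdX
[2] P0: load  L0 | P0:S(50), P1:I | bus: BusRd
[3] P0: store L1 := 45 | P0:M(45), P1:I | bus: BusRdX,Flush
[4] P0: load  L0 | P0:S(50), P1:I | bus: none
[5] P0: store L0 := 6 | P0:M(6), P1:I | bus: BusRdX
[6] P0: load  L0 | P0:M(6), P1:I | bus: none

state = I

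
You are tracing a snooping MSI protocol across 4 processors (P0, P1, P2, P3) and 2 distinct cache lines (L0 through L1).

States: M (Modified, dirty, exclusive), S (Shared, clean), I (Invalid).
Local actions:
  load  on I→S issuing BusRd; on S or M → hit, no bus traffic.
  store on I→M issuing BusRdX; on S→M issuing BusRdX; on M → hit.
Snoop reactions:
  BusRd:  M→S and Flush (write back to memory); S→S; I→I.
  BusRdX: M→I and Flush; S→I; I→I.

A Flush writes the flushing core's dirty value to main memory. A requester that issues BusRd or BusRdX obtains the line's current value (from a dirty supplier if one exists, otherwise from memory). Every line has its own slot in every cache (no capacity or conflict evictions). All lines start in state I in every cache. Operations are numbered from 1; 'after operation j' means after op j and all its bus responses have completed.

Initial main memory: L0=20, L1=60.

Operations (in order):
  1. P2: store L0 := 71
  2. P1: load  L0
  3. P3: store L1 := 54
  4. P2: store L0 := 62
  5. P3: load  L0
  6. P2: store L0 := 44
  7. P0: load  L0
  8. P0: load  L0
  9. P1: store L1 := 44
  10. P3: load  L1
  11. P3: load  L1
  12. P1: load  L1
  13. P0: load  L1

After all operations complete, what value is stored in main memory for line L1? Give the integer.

step 1: P2: store L0 := 71  ⟶  IIMI  (L0)  txn=BusRdX  M[L0]=20
step 2: P1: load  L0  ⟶  ISSI  (L0)  txn=BusRd+Flush  M[L0]=71
step 3: P3: store L1 := 54  ⟶  IIIM  (L1)  txn=BusRdX  M[L1]=60
step 4: P2: store L0 := 62  ⟶  IIMI  (L0)  txn=BusRdX  M[L0]=71
step 5: P3: load  L0  ⟶  IISS  (L0)  txn=BusRd+Flush  M[L0]=62
step 6: P2: store L0 := 44  ⟶  IIMI  (L0)  txn=BusRdX  M[L0]=62
step 7: P0: load  L0  ⟶  SISI  (L0)  txn=BusRd+Flush  M[L0]=44
step 8: P0: load  L0  ⟶  SISI  (L0)  txn=∅  M[L0]=44
step 9: P1: store L1 := 44  ⟶  IMII  (L1)  txn=BusRdX+Flush  M[L1]=54
step 10: P3: load  L1  ⟶  ISIS  (L1)  txn=BusRd+Flush  M[L1]=44
step 11: P3: load  L1  ⟶  ISIS  (L1)  txn=∅  M[L1]=44
step 12: P1: load  L1  ⟶  ISIS  (L1)  txn=∅  M[L1]=44
step 13: P0: load  L1  ⟶  SSIS  (L1)  txn=BusRd  M[L1]=44

memory[L1] = 44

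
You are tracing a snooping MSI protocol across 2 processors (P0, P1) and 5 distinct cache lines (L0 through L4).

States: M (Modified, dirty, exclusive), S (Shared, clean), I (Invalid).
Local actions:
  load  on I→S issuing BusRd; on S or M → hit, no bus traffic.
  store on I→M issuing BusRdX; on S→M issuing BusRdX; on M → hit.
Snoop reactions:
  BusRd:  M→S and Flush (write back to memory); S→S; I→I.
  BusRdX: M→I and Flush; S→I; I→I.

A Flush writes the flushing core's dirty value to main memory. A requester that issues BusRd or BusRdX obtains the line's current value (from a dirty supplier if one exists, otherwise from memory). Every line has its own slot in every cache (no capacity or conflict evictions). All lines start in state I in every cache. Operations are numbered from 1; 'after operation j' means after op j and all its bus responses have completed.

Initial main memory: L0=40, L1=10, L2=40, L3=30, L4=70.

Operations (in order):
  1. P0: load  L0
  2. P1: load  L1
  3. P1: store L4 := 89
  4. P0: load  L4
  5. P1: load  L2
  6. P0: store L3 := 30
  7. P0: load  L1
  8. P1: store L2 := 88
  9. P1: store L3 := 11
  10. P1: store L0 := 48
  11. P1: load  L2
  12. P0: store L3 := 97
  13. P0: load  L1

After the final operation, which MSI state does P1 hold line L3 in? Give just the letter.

state = I

step 1: P0: load  L0  ⟶  SI  (L0)  txn=BusRd  M[L0]=40
step 2: P1: load  L1  ⟶  IS  (L1)  txn=BusRd  M[L1]=10
step 3: P1: store L4 := 89  ⟶  IM  (L4)  txn=BusRdX  M[L4]=70
step 4: P0: load  L4  ⟶  SS  (L4)  txn=BusRd+Flush  M[L4]=89
step 5: P1: load  L2  ⟶  IS  (L2)  txn=BusRd  M[L2]=40
step 6: P0: store L3 := 30  ⟶  MI  (L3)  txn=BusRdX  M[L3]=30
step 7: P0: load  L1  ⟶  SS  (L1)  txn=BusRd  M[L1]=10
step 8: P1: store L2 := 88  ⟶  IM  (L2)  txn=BusRdX  M[L2]=40
step 9: P1: store L3 := 11  ⟶  IM  (L3)  txn=BusRdX+Flush  M[L3]=30
step 10: P1: store L0 := 48  ⟶  IM  (L0)  txn=BusRdX  M[L0]=40
step 11: P1: load  L2  ⟶  IM  (L2)  txn=∅  M[L2]=40
step 12: P0: store L3 := 97  ⟶  MI  (L3)  txn=BusRdX+Flush  M[L3]=11
step 13: P0: load  L1  ⟶  SS  (L1)  txn=∅  M[L1]=10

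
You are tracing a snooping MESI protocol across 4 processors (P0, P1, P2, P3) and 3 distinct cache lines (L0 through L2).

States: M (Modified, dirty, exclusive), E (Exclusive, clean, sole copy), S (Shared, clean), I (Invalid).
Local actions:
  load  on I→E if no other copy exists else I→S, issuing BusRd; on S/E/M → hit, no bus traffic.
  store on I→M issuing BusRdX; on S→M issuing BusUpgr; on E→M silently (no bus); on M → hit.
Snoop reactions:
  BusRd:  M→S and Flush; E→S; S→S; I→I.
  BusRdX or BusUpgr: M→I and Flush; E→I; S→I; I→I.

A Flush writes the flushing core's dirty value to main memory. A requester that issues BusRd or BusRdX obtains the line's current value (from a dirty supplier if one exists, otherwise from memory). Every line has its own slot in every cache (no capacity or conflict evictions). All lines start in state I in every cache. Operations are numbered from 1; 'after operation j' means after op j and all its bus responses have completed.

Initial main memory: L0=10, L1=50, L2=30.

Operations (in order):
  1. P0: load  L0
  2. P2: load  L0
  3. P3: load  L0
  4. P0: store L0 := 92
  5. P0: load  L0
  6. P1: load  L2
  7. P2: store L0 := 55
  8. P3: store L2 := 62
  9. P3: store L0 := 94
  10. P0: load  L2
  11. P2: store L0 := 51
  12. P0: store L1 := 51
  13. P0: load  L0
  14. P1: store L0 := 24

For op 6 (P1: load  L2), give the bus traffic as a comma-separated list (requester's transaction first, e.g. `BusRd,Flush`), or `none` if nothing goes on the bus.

step 1: P0: load  L0  ⟶  EIII  (L0)  txn=BusRd  M[L0]=10
step 2: P2: load  L0  ⟶  SISI  (L0)  txn=BusRd  M[L0]=10
step 3: P3: load  L0  ⟶  SISS  (L0)  txn=BusRd  M[L0]=10
step 4: P0: store L0 := 92  ⟶  MIII  (L0)  txn=BusUpgr  M[L0]=10
step 5: P0: load  L0  ⟶  MIII  (L0)  txn=∅  M[L0]=10
step 6: P1: load  L2  ⟶  IEII  (L2)  txn=BusRd  M[L2]=30
step 7: P2: store L0 := 55  ⟶  IIMI  (L0)  txn=BusRdX+Flush  M[L0]=92
step 8: P3: store L2 := 62  ⟶  IIIM  (L2)  txn=BusRdX  M[L2]=30
step 9: P3: store L0 := 94  ⟶  IIIM  (L0)  txn=BusRdX+Flush  M[L0]=55
step 10: P0: load  L2  ⟶  SIIS  (L2)  txn=BusRd+Flush  M[L2]=62
step 11: P2: store L0 := 51  ⟶  IIMI  (L0)  txn=BusRdX+Flush  M[L0]=94
step 12: P0: store L1 := 51  ⟶  MIII  (L1)  txn=BusRdX  M[L1]=50
step 13: P0: load  L0  ⟶  SISI  (L0)  txn=BusRd+Flush  M[L0]=51
step 14: P1: store L0 := 24  ⟶  IMII  (L0)  txn=BusRdX  M[L0]=51

bus = BusRd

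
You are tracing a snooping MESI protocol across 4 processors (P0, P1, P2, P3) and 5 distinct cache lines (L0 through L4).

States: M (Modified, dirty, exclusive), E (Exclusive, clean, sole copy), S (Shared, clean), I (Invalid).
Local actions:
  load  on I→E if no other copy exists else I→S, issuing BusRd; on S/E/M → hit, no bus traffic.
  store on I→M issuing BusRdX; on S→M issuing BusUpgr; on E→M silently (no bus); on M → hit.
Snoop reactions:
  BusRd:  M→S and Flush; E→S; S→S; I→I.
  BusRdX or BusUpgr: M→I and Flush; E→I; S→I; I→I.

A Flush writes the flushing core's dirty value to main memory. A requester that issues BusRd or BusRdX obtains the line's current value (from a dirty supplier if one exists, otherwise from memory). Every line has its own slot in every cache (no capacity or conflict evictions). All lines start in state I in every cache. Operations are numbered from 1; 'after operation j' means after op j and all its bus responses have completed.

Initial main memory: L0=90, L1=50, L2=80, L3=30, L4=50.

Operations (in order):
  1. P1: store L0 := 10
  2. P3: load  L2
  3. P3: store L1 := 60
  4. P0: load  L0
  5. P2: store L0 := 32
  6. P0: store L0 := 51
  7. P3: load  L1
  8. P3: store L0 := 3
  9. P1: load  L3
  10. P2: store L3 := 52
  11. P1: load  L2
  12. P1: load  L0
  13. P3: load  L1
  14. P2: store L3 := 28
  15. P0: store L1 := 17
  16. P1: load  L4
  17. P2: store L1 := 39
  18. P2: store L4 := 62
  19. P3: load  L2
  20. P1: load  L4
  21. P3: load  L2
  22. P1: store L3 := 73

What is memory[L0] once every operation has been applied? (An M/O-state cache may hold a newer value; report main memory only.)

memory[L0] = 3

1. P1: store L0 := 10  bus=[BusRdX]  L0: P0=I P1=M P2=I P3=I  mem[L0]=90
2. P3: load  L2  bus=[BusRd]  L2: P0=I P1=I P2=I P3=E  mem[L2]=80
3. P3: store L1 := 60  bus=[BusRdX]  L1: P0=I P1=I P2=I P3=M  mem[L1]=50
4. P0: load  L0  bus=[BusRd,Flush]  L0: P0=S P1=S P2=I P3=I  mem[L0]=10
5. P2: store L0 := 32  bus=[BusRdX]  L0: P0=I P1=I P2=M P3=I  mem[L0]=10
6. P0: store L0 := 51  bus=[BusRdX,Flush]  L0: P0=M P1=I P2=I P3=I  mem[L0]=32
7. P3: load  L1  bus=[-]  L1: P0=I P1=I P2=I P3=M  mem[L1]=50
8. P3: store L0 := 3  bus=[BusRdX,Flush]  L0: P0=I P1=I P2=I P3=M  mem[L0]=51
9. P1: load  L3  bus=[BusRd]  L3: P0=I P1=E P2=I P3=I  mem[L3]=30
10. P2: store L3 := 52  bus=[BusRdX]  L3: P0=I P1=I P2=M P3=I  mem[L3]=30
11. P1: load  L2  bus=[BusRd]  L2: P0=I P1=S P2=I P3=S  mem[L2]=80
12. P1: load  L0  bus=[BusRd,Flush]  L0: P0=I P1=S P2=I P3=S  mem[L0]=3
13. P3: load  L1  bus=[-]  L1: P0=I P1=I P2=I P3=M  mem[L1]=50
14. P2: store L3 := 28  bus=[-]  L3: P0=I P1=I P2=M P3=I  mem[L3]=30
15. P0: store L1 := 17  bus=[BusRdX,Flush]  L1: P0=M P1=I P2=I P3=I  mem[L1]=60
16. P1: load  L4  bus=[BusRd]  L4: P0=I P1=E P2=I P3=I  mem[L4]=50
17. P2: store L1 := 39  bus=[BusRdX,Flush]  L1: P0=I P1=I P2=M P3=I  mem[L1]=17
18. P2: store L4 := 62  bus=[BusRdX]  L4: P0=I P1=I P2=M P3=I  mem[L4]=50
19. P3: load  L2  bus=[-]  L2: P0=I P1=S P2=I P3=S  mem[L2]=80
20. P1: load  L4  bus=[BusRd,Flush]  L4: P0=I P1=S P2=S P3=I  mem[L4]=62
21. P3: load  L2  bus=[-]  L2: P0=I P1=S P2=I P3=S  mem[L2]=80
22. P1: store L3 := 73  bus=[BusRdX,Flush]  L3: P0=I P1=M P2=I P3=I  mem[L3]=28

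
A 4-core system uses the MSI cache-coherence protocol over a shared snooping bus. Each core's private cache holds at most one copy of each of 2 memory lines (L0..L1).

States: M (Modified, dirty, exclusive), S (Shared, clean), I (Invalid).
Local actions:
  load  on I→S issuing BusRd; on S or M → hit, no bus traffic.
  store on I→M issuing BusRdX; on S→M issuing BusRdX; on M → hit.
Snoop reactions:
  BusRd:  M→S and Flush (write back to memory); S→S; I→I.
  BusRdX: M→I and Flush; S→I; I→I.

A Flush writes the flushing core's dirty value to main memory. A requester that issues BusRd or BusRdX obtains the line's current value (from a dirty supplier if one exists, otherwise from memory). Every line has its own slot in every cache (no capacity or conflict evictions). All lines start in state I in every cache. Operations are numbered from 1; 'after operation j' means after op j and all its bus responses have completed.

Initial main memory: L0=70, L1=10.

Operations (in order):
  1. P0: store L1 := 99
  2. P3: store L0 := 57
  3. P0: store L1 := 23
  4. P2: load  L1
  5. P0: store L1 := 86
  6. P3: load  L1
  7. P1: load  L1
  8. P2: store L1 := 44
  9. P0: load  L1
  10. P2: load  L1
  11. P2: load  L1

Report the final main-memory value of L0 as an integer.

step 1: P0: store L1 := 99  ⟶  MIII  (L1)  txn=BusRdX  M[L1]=10
step 2: P3: store L0 := 57  ⟶  IIIM  (L0)  txn=BusRdX  M[L0]=70
step 3: P0: store L1 := 23  ⟶  MIII  (L1)  txn=∅  M[L1]=10
step 4: P2: load  L1  ⟶  SISI  (L1)  txn=BusRd+Flush  M[L1]=23
step 5: P0: store L1 := 86  ⟶  MIII  (L1)  txn=BusRdX  M[L1]=23
step 6: P3: load  L1  ⟶  SIIS  (L1)  txn=BusRd+Flush  M[L1]=86
step 7: P1: load  L1  ⟶  SSIS  (L1)  txn=BusRd  M[L1]=86
step 8: P2: store L1 := 44  ⟶  IIMI  (L1)  txn=BusRdX  M[L1]=86
step 9: P0: load  L1  ⟶  SISI  (L1)  txn=BusRd+Flush  M[L1]=44
step 10: P2: load  L1  ⟶  SISI  (L1)  txn=∅  M[L1]=44
step 11: P2: load  L1  ⟶  SISI  (L1)  txn=∅  M[L1]=44

memory[L0] = 70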